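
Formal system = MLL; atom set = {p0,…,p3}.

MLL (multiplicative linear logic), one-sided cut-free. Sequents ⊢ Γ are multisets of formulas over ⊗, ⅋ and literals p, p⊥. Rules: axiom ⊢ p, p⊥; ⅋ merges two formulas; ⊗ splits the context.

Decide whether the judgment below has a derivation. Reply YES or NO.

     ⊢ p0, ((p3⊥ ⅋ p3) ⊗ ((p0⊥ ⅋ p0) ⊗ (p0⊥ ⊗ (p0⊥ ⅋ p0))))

Derivation (root first):
[⊗]  ⊢ p0, ((p3⊥ ⅋ p3) ⊗ ((p0⊥ ⅋ p0) ⊗ (p0⊥ ⊗ (p0⊥ ⅋ p0))))
  [⅋]  ⊢ (p3⊥ ⅋ p3)
    [Ax]  ⊢ p3, p3⊥
  [⊗]  ⊢ p0, ((p0⊥ ⅋ p0) ⊗ (p0⊥ ⊗ (p0⊥ ⅋ p0)))
    [⅋]  ⊢ (p0⊥ ⅋ p0)
      [Ax]  ⊢ p0, p0⊥
    [⊗]  ⊢ p0, (p0⊥ ⊗ (p0⊥ ⅋ p0))
      [Ax]  ⊢ p0, p0⊥
      [⅋]  ⊢ (p0⊥ ⅋ p0)
        [Ax]  ⊢ p0, p0⊥

Result: YES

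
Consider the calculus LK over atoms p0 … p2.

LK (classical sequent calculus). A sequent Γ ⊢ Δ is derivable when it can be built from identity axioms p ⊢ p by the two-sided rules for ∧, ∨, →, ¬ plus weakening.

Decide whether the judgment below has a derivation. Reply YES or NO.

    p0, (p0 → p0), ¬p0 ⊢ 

Derivation (root first):
[¬L] p0, (p0 → p0), ¬p0 ⊢ 
  [→L] p0, (p0 → p0) ⊢ p0
    [Ax] p0 ⊢ p0
    [Ax] p0 ⊢ p0

Result: YES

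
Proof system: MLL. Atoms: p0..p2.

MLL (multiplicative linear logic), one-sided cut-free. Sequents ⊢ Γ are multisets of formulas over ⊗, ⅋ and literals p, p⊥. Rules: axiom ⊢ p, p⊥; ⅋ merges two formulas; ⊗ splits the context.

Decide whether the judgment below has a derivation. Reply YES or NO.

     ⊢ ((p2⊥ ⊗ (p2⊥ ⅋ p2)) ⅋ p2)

Derivation (root first):
[⅋]  ⊢ ((p2⊥ ⊗ (p2⊥ ⅋ p2)) ⅋ p2)
  [⊗]  ⊢ p2, (p2⊥ ⊗ (p2⊥ ⅋ p2))
    [Ax]  ⊢ p2, p2⊥
    [⅋]  ⊢ (p2⊥ ⅋ p2)
      [Ax]  ⊢ p2, p2⊥

Result: YES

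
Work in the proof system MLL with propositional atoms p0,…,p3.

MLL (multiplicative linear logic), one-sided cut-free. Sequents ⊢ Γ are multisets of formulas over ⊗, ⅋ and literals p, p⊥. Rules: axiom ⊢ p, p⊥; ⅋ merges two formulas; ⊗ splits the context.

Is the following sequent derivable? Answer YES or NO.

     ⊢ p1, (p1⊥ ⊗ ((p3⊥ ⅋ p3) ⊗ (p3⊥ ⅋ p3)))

Derivation (root first):
[⊗]  ⊢ p1, (p1⊥ ⊗ ((p3⊥ ⅋ p3) ⊗ (p3⊥ ⅋ p3)))
  [Ax]  ⊢ p1, p1⊥
  [⊗]  ⊢ ((p3⊥ ⅋ p3) ⊗ (p3⊥ ⅋ p3))
    [⅋]  ⊢ (p3⊥ ⅋ p3)
      [Ax]  ⊢ p3, p3⊥
    [⅋]  ⊢ (p3⊥ ⅋ p3)
      [Ax]  ⊢ p3, p3⊥

Result: YES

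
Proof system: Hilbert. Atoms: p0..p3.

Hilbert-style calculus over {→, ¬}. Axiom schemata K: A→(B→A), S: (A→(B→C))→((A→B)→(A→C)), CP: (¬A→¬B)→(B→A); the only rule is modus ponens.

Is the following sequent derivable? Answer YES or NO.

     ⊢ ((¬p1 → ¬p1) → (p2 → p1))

Enumerate valuations to refute Γ ⊢ Δ:
  v=0000: Γ:[] Δ:[((¬p1 → ¬p1) → (p2 → p1))=T] refutes=False
  v=0001: Γ:[] Δ:[((¬p1 → ¬p1) → (p2 → p1))=T] refutes=False
  v=0010: Γ:[] Δ:[((¬p1 → ¬p1) → (p2 → p1))=F] refutes=True  ← countermodel

Result: NO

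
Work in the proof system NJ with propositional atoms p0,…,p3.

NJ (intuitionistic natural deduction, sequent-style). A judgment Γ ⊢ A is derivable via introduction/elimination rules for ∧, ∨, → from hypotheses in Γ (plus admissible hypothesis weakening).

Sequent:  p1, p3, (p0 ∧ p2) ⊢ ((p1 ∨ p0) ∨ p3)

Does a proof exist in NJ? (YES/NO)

Proof tree:
[∨I₁] p1, p3, (p0 ∧ p2) ⊢ ((p1 ∨ p0) ∨ p3)
  [Wk] p1, p3, (p0 ∧ p2) ⊢ (p1 ∨ p0)
    [Wk] p1, p3 ⊢ (p1 ∨ p0)
      [∨I₁] p1 ⊢ (p1 ∨ p0)
        [Ax] p1 ⊢ p1

Result: YES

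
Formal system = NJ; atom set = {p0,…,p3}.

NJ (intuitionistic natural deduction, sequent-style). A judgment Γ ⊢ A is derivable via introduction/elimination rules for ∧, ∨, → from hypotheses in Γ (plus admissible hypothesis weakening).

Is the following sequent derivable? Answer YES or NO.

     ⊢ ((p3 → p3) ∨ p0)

Derivation trace:
[∨I₁]  ⊢ ((p3 → p3) ∨ p0)
  [→I]  ⊢ (p3 → p3)
    [Ax] p3 ⊢ p3

Result: YES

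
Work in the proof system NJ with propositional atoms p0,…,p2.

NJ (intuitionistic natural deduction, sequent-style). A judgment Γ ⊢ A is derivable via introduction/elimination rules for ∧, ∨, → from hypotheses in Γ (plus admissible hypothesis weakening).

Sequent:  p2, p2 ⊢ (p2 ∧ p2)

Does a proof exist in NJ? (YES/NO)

Derivation (root first):
[Wk] p2, p2 ⊢ (p2 ∧ p2)
  [∧I] p2 ⊢ (p2 ∧ p2)
    [Ax] p2 ⊢ p2
    [Ax] p2 ⊢ p2

Result: YES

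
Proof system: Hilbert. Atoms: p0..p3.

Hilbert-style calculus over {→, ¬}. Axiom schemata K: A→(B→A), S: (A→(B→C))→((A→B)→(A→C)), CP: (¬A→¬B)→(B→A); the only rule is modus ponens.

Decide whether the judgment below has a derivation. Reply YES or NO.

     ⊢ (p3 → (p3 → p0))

Search for a countermodel by truth-table:
  v=0000: Γ:[] Δ:[(p3 → (p3 → p0))=T] refutes=False
  v=0001: Γ:[] Δ:[(p3 → (p3 → p0))=F] refutes=True  ← countermodel

Result: NO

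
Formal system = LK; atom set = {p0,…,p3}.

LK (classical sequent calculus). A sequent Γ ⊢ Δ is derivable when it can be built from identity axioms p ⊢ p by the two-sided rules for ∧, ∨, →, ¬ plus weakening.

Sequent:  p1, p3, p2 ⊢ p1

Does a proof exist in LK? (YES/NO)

Derivation (root first):
[WL] p1, p3, p2 ⊢ p1
  [WL] p1, p3 ⊢ p1
    [Ax] p1 ⊢ p1

Result: YES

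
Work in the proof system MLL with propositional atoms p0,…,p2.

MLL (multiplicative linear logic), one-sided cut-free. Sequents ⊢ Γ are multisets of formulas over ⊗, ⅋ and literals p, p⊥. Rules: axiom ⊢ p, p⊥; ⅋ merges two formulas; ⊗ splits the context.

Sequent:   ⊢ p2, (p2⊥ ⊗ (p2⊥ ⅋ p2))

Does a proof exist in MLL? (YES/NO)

Derivation trace:
[⊗]  ⊢ p2, (p2⊥ ⊗ (p2⊥ ⅋ p2))
  [Ax]  ⊢ p2, p2⊥
  [⅋]  ⊢ (p2⊥ ⅋ p2)
    [Ax]  ⊢ p2, p2⊥

Result: YES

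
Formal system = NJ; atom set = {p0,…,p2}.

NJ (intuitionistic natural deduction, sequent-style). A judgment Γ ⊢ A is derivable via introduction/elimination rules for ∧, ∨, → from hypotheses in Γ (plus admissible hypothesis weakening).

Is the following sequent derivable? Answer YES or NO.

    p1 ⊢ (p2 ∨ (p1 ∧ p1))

Derivation trace:
[∨I₂] p1 ⊢ (p2 ∨ (p1 ∧ p1))
  [∧I] p1 ⊢ (p1 ∧ p1)
    [Ax] p1 ⊢ p1
    [Ax] p1 ⊢ p1

Result: YES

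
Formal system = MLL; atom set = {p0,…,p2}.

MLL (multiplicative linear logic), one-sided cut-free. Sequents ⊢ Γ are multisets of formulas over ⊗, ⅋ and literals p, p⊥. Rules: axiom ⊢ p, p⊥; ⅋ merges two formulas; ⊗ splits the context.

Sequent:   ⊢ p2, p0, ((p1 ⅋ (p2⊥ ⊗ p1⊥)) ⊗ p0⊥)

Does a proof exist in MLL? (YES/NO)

Derivation trace:
[⊗]  ⊢ p2, p0, ((p1 ⅋ (p2⊥ ⊗ p1⊥)) ⊗ p0⊥)
  [⅋]  ⊢ p2, (p1 ⅋ (p2⊥ ⊗ p1⊥))
    [⊗]  ⊢ p2, p1, (p2⊥ ⊗ p1⊥)
      [Ax]  ⊢ p2, p2⊥
      [Ax]  ⊢ p1, p1⊥
  [Ax]  ⊢ p0, p0⊥

Result: YES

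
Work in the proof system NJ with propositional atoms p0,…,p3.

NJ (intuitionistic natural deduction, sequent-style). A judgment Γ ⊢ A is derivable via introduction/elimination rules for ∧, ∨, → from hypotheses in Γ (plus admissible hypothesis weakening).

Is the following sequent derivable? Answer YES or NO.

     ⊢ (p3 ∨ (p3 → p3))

Derivation trace:
[∨I₂]  ⊢ (p3 ∨ (p3 → p3))
  [→I]  ⊢ (p3 → p3)
    [Ax] p3 ⊢ p3

Result: YES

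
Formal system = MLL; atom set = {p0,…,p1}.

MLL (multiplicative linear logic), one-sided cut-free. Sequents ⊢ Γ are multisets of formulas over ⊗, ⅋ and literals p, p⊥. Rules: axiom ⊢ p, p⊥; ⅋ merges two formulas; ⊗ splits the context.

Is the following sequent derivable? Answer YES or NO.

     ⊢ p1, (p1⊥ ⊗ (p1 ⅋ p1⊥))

Derivation trace:
[⊗]  ⊢ p1, (p1⊥ ⊗ (p1 ⅋ p1⊥))
  [Ax]  ⊢ p1, p1⊥
  [⅋]  ⊢ (p1 ⅋ p1⊥)
    [Ax]  ⊢ p1, p1⊥

Result: YES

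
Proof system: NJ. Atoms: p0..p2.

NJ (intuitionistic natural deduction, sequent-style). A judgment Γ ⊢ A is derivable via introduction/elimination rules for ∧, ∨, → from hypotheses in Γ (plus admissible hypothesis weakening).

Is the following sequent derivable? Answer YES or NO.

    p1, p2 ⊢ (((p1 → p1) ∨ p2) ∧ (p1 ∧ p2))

Proof tree:
[∧I] p1, p2 ⊢ (((p1 → p1) ∨ p2) ∧ (p1 ∧ p2))
  [∨I₁]  ⊢ ((p1 → p1) ∨ p2)
    [→I]  ⊢ (p1 → p1)
      [Ax] p1 ⊢ p1
  [∧I] p1, p2 ⊢ (p1 ∧ p2)
    [Ax] p1 ⊢ p1
    [Ax] p2 ⊢ p2

Result: YES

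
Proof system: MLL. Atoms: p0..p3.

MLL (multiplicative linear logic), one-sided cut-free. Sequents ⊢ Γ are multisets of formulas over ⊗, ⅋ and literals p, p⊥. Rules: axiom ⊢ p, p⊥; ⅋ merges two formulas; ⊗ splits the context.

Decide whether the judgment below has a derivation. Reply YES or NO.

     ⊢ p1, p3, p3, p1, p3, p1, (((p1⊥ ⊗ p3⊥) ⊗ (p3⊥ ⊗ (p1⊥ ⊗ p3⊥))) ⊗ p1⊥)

Derivation (root first):
[⊗]  ⊢ p1, p3, p3, p1, p3, p1, (((p1⊥ ⊗ p3⊥) ⊗ (p3⊥ ⊗ (p1⊥ ⊗ p3⊥))) ⊗ p1⊥)
  [⊗]  ⊢ p1, p3, p3, p1, p3, ((p1⊥ ⊗ p3⊥) ⊗ (p3⊥ ⊗ (p1⊥ ⊗ p3⊥)))
    [⊗]  ⊢ p1, p3, (p1⊥ ⊗ p3⊥)
      [Ax]  ⊢ p1, p1⊥
      [Ax]  ⊢ p3, p3⊥
    [⊗]  ⊢ p3, p1, p3, (p3⊥ ⊗ (p1⊥ ⊗ p3⊥))
      [Ax]  ⊢ p3, p3⊥
      [⊗]  ⊢ p1, p3, (p1⊥ ⊗ p3⊥)
        [Ax]  ⊢ p1, p1⊥
        [Ax]  ⊢ p3, p3⊥
  [Ax]  ⊢ p1, p1⊥

Result: YES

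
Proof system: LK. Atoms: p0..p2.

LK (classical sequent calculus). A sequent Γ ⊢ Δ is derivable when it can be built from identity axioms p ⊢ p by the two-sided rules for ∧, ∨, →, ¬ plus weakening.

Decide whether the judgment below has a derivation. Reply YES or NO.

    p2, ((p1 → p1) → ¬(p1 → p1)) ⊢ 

Derivation trace:
[→L] p2, ((p1 → p1) → ¬(p1 → p1)) ⊢ 
  [WL] p2 ⊢ (p1 → p1)
    [→R]  ⊢ (p1 → p1)
      [Ax] p1 ⊢ p1
  [¬L] p2, ¬(p1 → p1) ⊢ 
    [WL] p2 ⊢ (p1 → p1)
      [→R]  ⊢ (p1 → p1)
        [Ax] p1 ⊢ p1

Result: YES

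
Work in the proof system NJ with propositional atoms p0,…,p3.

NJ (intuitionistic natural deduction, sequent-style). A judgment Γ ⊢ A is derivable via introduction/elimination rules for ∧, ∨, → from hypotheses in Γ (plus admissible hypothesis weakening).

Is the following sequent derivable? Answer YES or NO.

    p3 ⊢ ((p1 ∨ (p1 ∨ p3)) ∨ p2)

Derivation (root first):
[∨I₁] p3 ⊢ ((p1 ∨ (p1 ∨ p3)) ∨ p2)
  [∨I₂] p3 ⊢ (p1 ∨ (p1 ∨ p3))
    [∨I₂] p3 ⊢ (p1 ∨ p3)
      [Ax] p3 ⊢ p3

Result: YES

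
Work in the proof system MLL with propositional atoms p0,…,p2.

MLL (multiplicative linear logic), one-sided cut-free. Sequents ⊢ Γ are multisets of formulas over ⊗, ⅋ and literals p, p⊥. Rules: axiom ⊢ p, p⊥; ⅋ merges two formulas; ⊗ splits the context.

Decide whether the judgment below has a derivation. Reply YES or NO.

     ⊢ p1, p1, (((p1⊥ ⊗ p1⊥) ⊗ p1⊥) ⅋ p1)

Derivation trace:
[⅋]  ⊢ p1, p1, (((p1⊥ ⊗ p1⊥) ⊗ p1⊥) ⅋ p1)
  [⊗]  ⊢ p1, p1, p1, ((p1⊥ ⊗ p1⊥) ⊗ p1⊥)
    [⊗]  ⊢ p1, p1, (p1⊥ ⊗ p1⊥)
      [Ax]  ⊢ p1, p1⊥
      [Ax]  ⊢ p1, p1⊥
    [Ax]  ⊢ p1, p1⊥

Result: YES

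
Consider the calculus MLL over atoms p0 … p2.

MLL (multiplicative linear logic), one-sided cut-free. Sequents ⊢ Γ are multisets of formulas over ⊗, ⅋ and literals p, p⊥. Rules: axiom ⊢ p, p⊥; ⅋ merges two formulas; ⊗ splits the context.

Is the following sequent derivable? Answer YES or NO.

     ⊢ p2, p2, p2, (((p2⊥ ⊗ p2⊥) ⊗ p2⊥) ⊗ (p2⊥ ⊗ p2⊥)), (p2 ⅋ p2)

Proof tree:
[⅋]  ⊢ p2, p2, p2, (((p2⊥ ⊗ p2⊥) ⊗ p2⊥) ⊗ (p2⊥ ⊗ p2⊥)), (p2 ⅋ p2)
  [⊗]  ⊢ p2, p2, p2, p2, p2, (((p2⊥ ⊗ p2⊥) ⊗ p2⊥) ⊗ (p2⊥ ⊗ p2⊥))
    [⊗]  ⊢ p2, p2, p2, ((p2⊥ ⊗ p2⊥) ⊗ p2⊥)
      [⊗]  ⊢ p2, p2, (p2⊥ ⊗ p2⊥)
        [Ax]  ⊢ p2, p2⊥
        [Ax]  ⊢ p2, p2⊥
      [Ax]  ⊢ p2, p2⊥
    [⊗]  ⊢ p2, p2, (p2⊥ ⊗ p2⊥)
      [Ax]  ⊢ p2, p2⊥
      [Ax]  ⊢ p2, p2⊥

Result: YES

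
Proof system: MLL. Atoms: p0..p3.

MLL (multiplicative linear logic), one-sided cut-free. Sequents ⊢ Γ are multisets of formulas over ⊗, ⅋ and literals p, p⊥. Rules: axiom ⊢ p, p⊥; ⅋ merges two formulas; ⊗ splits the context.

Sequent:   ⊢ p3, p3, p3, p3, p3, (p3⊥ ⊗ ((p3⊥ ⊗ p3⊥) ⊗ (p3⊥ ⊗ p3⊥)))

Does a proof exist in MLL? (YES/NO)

Derivation trace:
[⊗]  ⊢ p3, p3, p3, p3, p3, (p3⊥ ⊗ ((p3⊥ ⊗ p3⊥) ⊗ (p3⊥ ⊗ p3⊥)))
  [Ax]  ⊢ p3, p3⊥
  [⊗]  ⊢ p3, p3, p3, p3, ((p3⊥ ⊗ p3⊥) ⊗ (p3⊥ ⊗ p3⊥))
    [⊗]  ⊢ p3, p3, (p3⊥ ⊗ p3⊥)
      [Ax]  ⊢ p3, p3⊥
      [Ax]  ⊢ p3, p3⊥
    [⊗]  ⊢ p3, p3, (p3⊥ ⊗ p3⊥)
      [Ax]  ⊢ p3, p3⊥
      [Ax]  ⊢ p3, p3⊥

Result: YES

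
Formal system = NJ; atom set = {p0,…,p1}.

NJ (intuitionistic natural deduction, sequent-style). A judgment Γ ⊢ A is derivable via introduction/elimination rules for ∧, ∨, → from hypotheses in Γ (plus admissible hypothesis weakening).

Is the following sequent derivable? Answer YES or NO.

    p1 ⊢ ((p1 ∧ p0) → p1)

Proof tree:
[→I] p1 ⊢ ((p1 ∧ p0) → p1)
  [Wk] p1, (p1 ∧ p0) ⊢ p1
    [Ax] p1 ⊢ p1

Result: YES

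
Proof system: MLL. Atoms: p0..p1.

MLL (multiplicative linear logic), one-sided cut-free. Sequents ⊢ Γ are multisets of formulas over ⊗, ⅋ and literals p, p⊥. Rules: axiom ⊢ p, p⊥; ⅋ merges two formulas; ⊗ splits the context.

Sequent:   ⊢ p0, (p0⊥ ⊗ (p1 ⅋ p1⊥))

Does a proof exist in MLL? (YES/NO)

Derivation trace:
[⊗]  ⊢ p0, (p0⊥ ⊗ (p1 ⅋ p1⊥))
  [Ax]  ⊢ p0, p0⊥
  [⅋]  ⊢ (p1 ⅋ p1⊥)
    [Ax]  ⊢ p1, p1⊥

Result: YES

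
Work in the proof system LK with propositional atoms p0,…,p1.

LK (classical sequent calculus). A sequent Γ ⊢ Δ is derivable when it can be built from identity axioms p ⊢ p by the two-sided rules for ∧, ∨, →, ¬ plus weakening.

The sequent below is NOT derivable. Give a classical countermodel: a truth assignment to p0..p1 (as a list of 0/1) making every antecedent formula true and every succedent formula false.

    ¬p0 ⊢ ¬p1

Truth-table refutation:
  v=00: Γ:[¬p0=T] Δ:[¬p1=T] refutes=False
  v=01: Γ:[¬p0=T] Δ:[¬p1=F] refutes=True  ← countermodel

Result: [0, 1]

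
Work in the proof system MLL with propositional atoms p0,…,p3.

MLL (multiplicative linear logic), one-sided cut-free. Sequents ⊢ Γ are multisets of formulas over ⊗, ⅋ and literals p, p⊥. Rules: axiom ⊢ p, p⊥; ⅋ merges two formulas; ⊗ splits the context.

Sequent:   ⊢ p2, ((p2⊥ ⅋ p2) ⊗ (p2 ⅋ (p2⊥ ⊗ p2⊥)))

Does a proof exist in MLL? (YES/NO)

Derivation (root first):
[⊗]  ⊢ p2, ((p2⊥ ⅋ p2) ⊗ (p2 ⅋ (p2⊥ ⊗ p2⊥)))
  [⅋]  ⊢ (p2⊥ ⅋ p2)
    [Ax]  ⊢ p2, p2⊥
  [⅋]  ⊢ p2, (p2 ⅋ (p2⊥ ⊗ p2⊥))
    [⊗]  ⊢ p2, p2, (p2⊥ ⊗ p2⊥)
      [Ax]  ⊢ p2, p2⊥
      [Ax]  ⊢ p2, p2⊥

Result: YES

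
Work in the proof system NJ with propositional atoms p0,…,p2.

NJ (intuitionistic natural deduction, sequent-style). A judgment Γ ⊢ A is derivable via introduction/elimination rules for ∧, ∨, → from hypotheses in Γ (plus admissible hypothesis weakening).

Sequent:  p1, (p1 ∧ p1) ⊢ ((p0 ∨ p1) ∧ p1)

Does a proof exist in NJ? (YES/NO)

Derivation trace:
[∧I] p1, (p1 ∧ p1) ⊢ ((p0 ∨ p1) ∧ p1)
  [∨I₂] p1 ⊢ (p0 ∨ p1)
    [Ax] p1 ⊢ p1
  [Wk] p1, (p1 ∧ p1) ⊢ p1
    [Ax] p1 ⊢ p1

Result: YES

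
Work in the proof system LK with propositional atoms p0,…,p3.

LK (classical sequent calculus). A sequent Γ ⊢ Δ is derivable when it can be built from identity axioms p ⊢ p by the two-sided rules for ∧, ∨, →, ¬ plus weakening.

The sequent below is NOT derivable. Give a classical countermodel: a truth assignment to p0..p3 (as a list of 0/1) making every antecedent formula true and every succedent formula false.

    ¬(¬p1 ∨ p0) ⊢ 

Enumerate valuations to refute Γ ⊢ Δ:
  v=0000: Γ:[¬(¬p1 ∨ p0)=F] Δ:[] refutes=False
  v=0001: Γ:[¬(¬p1 ∨ p0)=F] Δ:[] refutes=False
  v=0010: Γ:[¬(¬p1 ∨ p0)=F] Δ:[] refutes=False
  v=0011: Γ:[¬(¬p1 ∨ p0)=F] Δ:[] refutes=False
  v=0100: Γ:[¬(¬p1 ∨ p0)=T] Δ:[] refutes=True  ← countermodel

Result: [0, 1, 0, 0]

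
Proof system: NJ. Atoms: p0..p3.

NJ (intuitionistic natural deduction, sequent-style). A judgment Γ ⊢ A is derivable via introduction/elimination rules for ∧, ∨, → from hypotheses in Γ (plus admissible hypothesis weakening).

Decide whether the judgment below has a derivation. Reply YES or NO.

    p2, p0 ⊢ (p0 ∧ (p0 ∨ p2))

Derivation trace:
[∧I] p2, p0 ⊢ (p0 ∧ (p0 ∨ p2))
  [Ax] p0 ⊢ p0
  [∨I₂] p2 ⊢ (p0 ∨ p2)
    [Ax] p2 ⊢ p2

Result: YES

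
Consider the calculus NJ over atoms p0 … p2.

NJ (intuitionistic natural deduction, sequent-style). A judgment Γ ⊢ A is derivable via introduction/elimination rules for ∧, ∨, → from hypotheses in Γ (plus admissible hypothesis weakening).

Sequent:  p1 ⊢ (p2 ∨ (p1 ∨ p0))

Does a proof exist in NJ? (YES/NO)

Derivation (root first):
[∨I₂] p1 ⊢ (p2 ∨ (p1 ∨ p0))
  [∨I₁] p1 ⊢ (p1 ∨ p0)
    [Ax] p1 ⊢ p1

Result: YES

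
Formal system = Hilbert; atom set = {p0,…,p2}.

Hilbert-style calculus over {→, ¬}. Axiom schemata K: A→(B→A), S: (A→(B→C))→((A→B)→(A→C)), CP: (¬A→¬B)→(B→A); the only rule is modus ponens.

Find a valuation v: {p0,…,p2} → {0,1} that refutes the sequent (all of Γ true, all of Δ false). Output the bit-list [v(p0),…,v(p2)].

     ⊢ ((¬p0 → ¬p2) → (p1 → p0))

Enumerate valuations to refute Γ ⊢ Δ:
  v=000: Γ:[] Δ:[((¬p0 → ¬p2) → (p1 → p0))=T] refutes=False
  v=001: Γ:[] Δ:[((¬p0 → ¬p2) → (p1 → p0))=T] refutes=False
  v=010: Γ:[] Δ:[((¬p0 → ¬p2) → (p1 → p0))=F] refutes=True  ← countermodel

Result: [0, 1, 0]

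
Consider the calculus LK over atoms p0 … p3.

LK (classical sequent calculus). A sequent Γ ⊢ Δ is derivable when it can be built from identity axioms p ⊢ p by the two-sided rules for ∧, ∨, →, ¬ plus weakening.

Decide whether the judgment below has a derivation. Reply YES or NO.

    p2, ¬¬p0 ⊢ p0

Derivation trace:
[¬L] p2, ¬¬p0 ⊢ p0
  [¬R] p2 ⊢ p0, ¬p0
    [WL] p0, p2 ⊢ p0
      [Ax] p0 ⊢ p0

Result: YES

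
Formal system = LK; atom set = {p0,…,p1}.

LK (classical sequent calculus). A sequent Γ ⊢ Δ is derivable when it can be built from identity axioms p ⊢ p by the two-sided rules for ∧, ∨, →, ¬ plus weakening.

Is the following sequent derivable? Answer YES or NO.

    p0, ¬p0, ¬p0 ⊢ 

Derivation trace:
[¬L] p0, ¬p0, ¬p0 ⊢ 
  [¬L] p0, ¬p0 ⊢ p0
    [WR] p0 ⊢ p0, p0
      [Ax] p0 ⊢ p0

Result: YES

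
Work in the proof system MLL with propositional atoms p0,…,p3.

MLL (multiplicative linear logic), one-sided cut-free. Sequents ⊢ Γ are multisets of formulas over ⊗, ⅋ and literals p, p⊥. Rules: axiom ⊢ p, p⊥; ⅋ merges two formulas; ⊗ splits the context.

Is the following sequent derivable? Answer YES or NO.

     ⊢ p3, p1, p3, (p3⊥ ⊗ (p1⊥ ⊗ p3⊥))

Derivation trace:
[⊗]  ⊢ p3, p1, p3, (p3⊥ ⊗ (p1⊥ ⊗ p3⊥))
  [Ax]  ⊢ p3, p3⊥
  [⊗]  ⊢ p1, p3, (p1⊥ ⊗ p3⊥)
    [Ax]  ⊢ p1, p1⊥
    [Ax]  ⊢ p3, p3⊥

Result: YES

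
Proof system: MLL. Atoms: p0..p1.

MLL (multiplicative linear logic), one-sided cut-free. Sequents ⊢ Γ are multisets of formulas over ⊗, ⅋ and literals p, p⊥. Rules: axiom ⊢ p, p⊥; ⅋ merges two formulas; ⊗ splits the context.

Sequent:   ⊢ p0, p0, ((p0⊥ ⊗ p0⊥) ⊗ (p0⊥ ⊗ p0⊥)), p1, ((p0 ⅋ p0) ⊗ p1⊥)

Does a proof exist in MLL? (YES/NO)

Derivation (root first):
[⊗]  ⊢ p0, p0, ((p0⊥ ⊗ p0⊥) ⊗ (p0⊥ ⊗ p0⊥)), p1, ((p0 ⅋ p0) ⊗ p1⊥)
  [⅋]  ⊢ p0, p0, ((p0⊥ ⊗ p0⊥) ⊗ (p0⊥ ⊗ p0⊥)), (p0 ⅋ p0)
    [⊗]  ⊢ p0, p0, p0, p0, ((p0⊥ ⊗ p0⊥) ⊗ (p0⊥ ⊗ p0⊥))
      [⊗]  ⊢ p0, p0, (p0⊥ ⊗ p0⊥)
        [Ax]  ⊢ p0, p0⊥
        [Ax]  ⊢ p0, p0⊥
      [⊗]  ⊢ p0, p0, (p0⊥ ⊗ p0⊥)
        [Ax]  ⊢ p0, p0⊥
        [Ax]  ⊢ p0, p0⊥
  [Ax]  ⊢ p1, p1⊥

Result: YES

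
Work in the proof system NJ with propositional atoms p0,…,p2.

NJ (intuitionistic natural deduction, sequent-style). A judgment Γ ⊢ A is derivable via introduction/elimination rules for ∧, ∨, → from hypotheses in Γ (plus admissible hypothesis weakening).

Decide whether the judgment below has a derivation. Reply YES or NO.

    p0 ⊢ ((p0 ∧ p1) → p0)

Derivation trace:
[→I] p0 ⊢ ((p0 ∧ p1) → p0)
  [Wk] p0, (p0 ∧ p1) ⊢ p0
    [Ax] p0 ⊢ p0

Result: YES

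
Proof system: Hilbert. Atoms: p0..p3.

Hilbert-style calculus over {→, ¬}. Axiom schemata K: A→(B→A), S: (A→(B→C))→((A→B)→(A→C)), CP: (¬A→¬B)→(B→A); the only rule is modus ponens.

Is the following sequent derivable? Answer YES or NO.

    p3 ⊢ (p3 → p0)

Enumerate valuations to refute Γ ⊢ Δ:
  v=0000: Γ:[p3=F] Δ:[(p3 → p0)=T] refutes=False
  v=0001: Γ:[p3=T] Δ:[(p3 → p0)=F] refutes=True  ← countermodel

Result: NO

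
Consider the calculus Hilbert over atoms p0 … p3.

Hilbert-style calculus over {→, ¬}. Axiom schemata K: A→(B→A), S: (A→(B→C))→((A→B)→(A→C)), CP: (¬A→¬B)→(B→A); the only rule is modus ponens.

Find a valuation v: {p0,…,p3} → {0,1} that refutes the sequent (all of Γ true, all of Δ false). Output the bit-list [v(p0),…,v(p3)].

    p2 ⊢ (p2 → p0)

Search for a countermodel by truth-table:
  v=0000: Γ:[p2=F] Δ:[(p2 → p0)=T] refutes=False
  v=0001: Γ:[p2=F] Δ:[(p2 → p0)=T] refutes=False
  v=0010: Γ:[p2=T] Δ:[(p2 → p0)=F] refutes=True  ← countermodel

Result: [0, 0, 1, 0]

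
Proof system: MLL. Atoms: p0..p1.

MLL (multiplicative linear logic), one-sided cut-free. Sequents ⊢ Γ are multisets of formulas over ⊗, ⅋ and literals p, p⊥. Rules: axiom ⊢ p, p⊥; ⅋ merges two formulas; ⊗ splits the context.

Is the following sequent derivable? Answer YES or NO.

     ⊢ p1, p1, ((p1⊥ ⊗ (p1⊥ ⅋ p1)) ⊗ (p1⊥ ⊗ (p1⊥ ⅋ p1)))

Derivation trace:
[⊗]  ⊢ p1, p1, ((p1⊥ ⊗ (p1⊥ ⅋ p1)) ⊗ (p1⊥ ⊗ (p1⊥ ⅋ p1)))
  [⊗]  ⊢ p1, (p1⊥ ⊗ (p1⊥ ⅋ p1))
    [Ax]  ⊢ p1, p1⊥
    [⅋]  ⊢ (p1⊥ ⅋ p1)
      [Ax]  ⊢ p1, p1⊥
  [⊗]  ⊢ p1, (p1⊥ ⊗ (p1⊥ ⅋ p1))
    [Ax]  ⊢ p1, p1⊥
    [⅋]  ⊢ (p1⊥ ⅋ p1)
      [Ax]  ⊢ p1, p1⊥

Result: YES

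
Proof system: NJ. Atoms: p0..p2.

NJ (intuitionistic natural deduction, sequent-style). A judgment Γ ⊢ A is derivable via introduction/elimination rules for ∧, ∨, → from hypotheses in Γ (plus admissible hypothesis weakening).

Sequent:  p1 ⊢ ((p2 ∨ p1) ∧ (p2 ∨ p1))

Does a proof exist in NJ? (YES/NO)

Derivation trace:
[∧I] p1 ⊢ ((p2 ∨ p1) ∧ (p2 ∨ p1))
  [Wk] p1, p1 ⊢ (p2 ∨ p1)
    [∨I₂] p1 ⊢ (p2 ∨ p1)
      [Ax] p1 ⊢ p1
  [Wk] p1, p1 ⊢ (p2 ∨ p1)
    [∨I₂] p1 ⊢ (p2 ∨ p1)
      [Ax] p1 ⊢ p1

Result: YES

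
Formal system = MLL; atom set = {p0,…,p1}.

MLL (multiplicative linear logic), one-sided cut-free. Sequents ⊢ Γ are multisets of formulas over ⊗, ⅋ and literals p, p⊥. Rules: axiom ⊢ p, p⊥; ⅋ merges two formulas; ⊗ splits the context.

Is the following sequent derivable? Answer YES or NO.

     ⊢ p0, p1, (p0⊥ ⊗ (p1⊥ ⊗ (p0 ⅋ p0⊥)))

Derivation trace:
[⊗]  ⊢ p0, p1, (p0⊥ ⊗ (p1⊥ ⊗ (p0 ⅋ p0⊥)))
  [Ax]  ⊢ p0, p0⊥
  [⊗]  ⊢ p1, (p1⊥ ⊗ (p0 ⅋ p0⊥))
    [Ax]  ⊢ p1, p1⊥
    [⅋]  ⊢ (p0 ⅋ p0⊥)
      [Ax]  ⊢ p0, p0⊥

Result: YES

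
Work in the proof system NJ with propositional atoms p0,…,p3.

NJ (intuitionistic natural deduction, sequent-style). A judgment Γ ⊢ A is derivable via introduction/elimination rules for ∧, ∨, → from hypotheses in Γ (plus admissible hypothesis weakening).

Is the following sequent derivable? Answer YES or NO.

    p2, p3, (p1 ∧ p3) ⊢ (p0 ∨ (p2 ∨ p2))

Derivation (root first):
[∨I₂] p2, p3, (p1 ∧ p3) ⊢ (p0 ∨ (p2 ∨ p2))
  [Wk] p2, p3, (p1 ∧ p3) ⊢ (p2 ∨ p2)
    [∨I₂] p2, p3 ⊢ (p2 ∨ p2)
      [Wk] p2, p3 ⊢ p2
        [Ax] p2 ⊢ p2

Result: YES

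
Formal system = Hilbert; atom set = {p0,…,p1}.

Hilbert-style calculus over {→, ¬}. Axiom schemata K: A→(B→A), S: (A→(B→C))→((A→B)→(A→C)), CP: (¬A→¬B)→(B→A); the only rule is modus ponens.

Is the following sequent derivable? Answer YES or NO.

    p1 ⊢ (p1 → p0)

Truth-table refutation:
  v=00: Γ:[p1=F] Δ:[(p1 → p0)=T] refutes=False
  v=01: Γ:[p1=T] Δ:[(p1 → p0)=F] refutes=True  ← countermodel

Result: NO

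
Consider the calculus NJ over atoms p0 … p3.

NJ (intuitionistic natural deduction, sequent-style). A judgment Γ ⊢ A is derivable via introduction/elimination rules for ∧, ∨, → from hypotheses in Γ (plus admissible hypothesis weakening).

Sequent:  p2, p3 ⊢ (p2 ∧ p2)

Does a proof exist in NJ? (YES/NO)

Derivation trace:
[Wk] p2, p3 ⊢ (p2 ∧ p2)
  [∧I] p2 ⊢ (p2 ∧ p2)
    [Ax] p2 ⊢ p2
    [Ax] p2 ⊢ p2

Result: YES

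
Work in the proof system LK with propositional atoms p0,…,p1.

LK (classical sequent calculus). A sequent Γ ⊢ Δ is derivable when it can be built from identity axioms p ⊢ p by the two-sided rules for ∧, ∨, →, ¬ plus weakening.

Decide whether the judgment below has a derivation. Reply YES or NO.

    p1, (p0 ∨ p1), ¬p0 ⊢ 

Enumerate valuations to refute Γ ⊢ Δ:
  v=00: Γ:[p1=F, (p0 ∨ p1)=F, ¬p0=T] Δ:[] refutes=False
  v=01: Γ:[p1=T, (p0 ∨ p1)=T, ¬p0=T] Δ:[] refutes=True  ← countermodel

Result: NO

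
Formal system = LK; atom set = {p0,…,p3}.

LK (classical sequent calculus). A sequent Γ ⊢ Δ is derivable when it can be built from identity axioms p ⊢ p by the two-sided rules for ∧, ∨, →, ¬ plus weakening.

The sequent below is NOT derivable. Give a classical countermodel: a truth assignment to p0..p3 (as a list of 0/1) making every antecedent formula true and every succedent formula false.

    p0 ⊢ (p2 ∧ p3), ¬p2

Search for a countermodel by truth-table:
  v=0000: Γ:[p0=F] Δ:[(p2 ∧ p3)=F, ¬p2=T] refutes=False
  v=0001: Γ:[p0=F] Δ:[(p2 ∧ p3)=F, ¬p2=T] refutes=False
  v=0010: Γ:[p0=F] Δ:[(p2 ∧ p3)=F, ¬p2=F] refutes=False
  v=0011: Γ:[p0=F] Δ:[(p2 ∧ p3)=T, ¬p2=F] refutes=False
  v=0100: Γ:[p0=F] Δ:[(p2 ∧ p3)=F, ¬p2=T] refutes=False
  v=0101: Γ:[p0=F] Δ:[(p2 ∧ p3)=F, ¬p2=T] refutes=False
  v=0110: Γ:[p0=F] Δ:[(p2 ∧ p3)=F, ¬p2=F] refutes=False
  v=0111: Γ:[p0=F] Δ:[(p2 ∧ p3)=T, ¬p2=F] refutes=False
  v=1000: Γ:[p0=T] Δ:[(p2 ∧ p3)=F, ¬p2=T] refutes=False
  v=1001: Γ:[p0=T] Δ:[(p2 ∧ p3)=F, ¬p2=T] refutes=False
  v=1010: Γ:[p0=T] Δ:[(p2 ∧ p3)=F, ¬p2=F] refutes=True  ← countermodel

Result: [1, 0, 1, 0]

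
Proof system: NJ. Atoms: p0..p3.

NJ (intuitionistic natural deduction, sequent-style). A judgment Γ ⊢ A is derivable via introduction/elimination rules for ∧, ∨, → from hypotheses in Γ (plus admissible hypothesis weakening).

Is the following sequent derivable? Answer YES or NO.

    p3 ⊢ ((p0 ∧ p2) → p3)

Derivation trace:
[→I] p3 ⊢ ((p0 ∧ p2) → p3)
  [Wk] p3, (p0 ∧ p2) ⊢ p3
    [Ax] p3 ⊢ p3

Result: YES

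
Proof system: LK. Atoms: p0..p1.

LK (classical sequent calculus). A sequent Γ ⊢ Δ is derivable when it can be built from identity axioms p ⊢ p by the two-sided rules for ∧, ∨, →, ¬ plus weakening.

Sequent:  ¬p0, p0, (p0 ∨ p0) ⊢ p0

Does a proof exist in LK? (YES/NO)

Derivation trace:
[∨L] ¬p0, p0, (p0 ∨ p0) ⊢ p0
  [WL] p0, ¬p0, p0 ⊢ 
    [¬L] p0, ¬p0 ⊢ 
      [Ax] p0 ⊢ p0
  [Ax] p0 ⊢ p0

Result: YES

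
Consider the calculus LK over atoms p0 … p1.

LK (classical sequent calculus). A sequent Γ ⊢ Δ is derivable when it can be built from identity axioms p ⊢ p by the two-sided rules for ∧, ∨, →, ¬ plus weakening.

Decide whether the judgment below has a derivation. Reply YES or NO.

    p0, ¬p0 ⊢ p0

Derivation trace:
[¬L] p0, ¬p0 ⊢ p0
  [WR] p0 ⊢ p0, p0
    [Ax] p0 ⊢ p0

Result: YES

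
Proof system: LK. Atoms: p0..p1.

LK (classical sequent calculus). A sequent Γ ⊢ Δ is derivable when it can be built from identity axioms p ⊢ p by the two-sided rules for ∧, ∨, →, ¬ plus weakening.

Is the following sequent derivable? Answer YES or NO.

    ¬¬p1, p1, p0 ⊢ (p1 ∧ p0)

Derivation (root first):
[∧R] ¬¬p1, p1, p0 ⊢ (p1 ∧ p0)
  [¬L] p1, ¬¬p1 ⊢ p1
    [¬R] p1 ⊢ p1, ¬p1
      [WL] p1, p1 ⊢ p1
        [Ax] p1 ⊢ p1
  [Ax] p0 ⊢ p0

Result: YES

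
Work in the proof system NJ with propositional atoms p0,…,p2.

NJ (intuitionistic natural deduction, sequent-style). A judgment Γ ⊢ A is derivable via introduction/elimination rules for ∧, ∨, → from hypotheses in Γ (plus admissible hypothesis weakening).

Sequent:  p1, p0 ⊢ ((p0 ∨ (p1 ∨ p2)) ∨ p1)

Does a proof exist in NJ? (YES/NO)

Proof tree:
[∨I₁] p1, p0 ⊢ ((p0 ∨ (p1 ∨ p2)) ∨ p1)
  [∨I₂] p1, p0 ⊢ (p0 ∨ (p1 ∨ p2))
    [Wk] p1, p0 ⊢ (p1 ∨ p2)
      [∨I₁] p1 ⊢ (p1 ∨ p2)
        [Ax] p1 ⊢ p1

Result: YES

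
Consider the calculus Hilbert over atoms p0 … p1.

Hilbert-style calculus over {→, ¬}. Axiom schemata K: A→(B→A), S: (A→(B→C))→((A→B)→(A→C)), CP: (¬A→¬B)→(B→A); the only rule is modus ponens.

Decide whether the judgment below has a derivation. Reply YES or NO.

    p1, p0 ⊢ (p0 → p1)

Proof tree:
[MP] p1, p0 ⊢ (p0 → p1)
  [K]  ⊢ (p1 → (p0 → p1))
  [MP] p1, p0 ⊢ p1
    [MP] p1 ⊢ (p0 → p1)
      [K]  ⊢ (p1 → (p0 → p1))
      [Hyp] p1 ⊢ p1
    [Hyp] p0 ⊢ p0

Result: YES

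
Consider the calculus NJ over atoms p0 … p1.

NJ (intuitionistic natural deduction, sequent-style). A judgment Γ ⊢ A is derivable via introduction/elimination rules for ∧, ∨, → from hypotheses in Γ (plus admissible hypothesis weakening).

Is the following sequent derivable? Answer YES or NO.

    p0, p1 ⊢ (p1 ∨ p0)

Proof tree:
[Wk] p0, p1 ⊢ (p1 ∨ p0)
  [∨I₂] p0 ⊢ (p1 ∨ p0)
    [Ax] p0 ⊢ p0

Result: YES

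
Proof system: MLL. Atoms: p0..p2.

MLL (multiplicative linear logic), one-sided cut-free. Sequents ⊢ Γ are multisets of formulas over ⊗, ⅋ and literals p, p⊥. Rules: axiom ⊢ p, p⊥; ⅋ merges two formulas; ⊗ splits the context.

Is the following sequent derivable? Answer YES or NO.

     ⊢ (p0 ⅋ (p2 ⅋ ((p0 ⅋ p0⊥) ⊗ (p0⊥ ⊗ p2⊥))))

Derivation trace:
[⅋]  ⊢ (p0 ⅋ (p2 ⅋ ((p0 ⅋ p0⊥) ⊗ (p0⊥ ⊗ p2⊥))))
  [⅋]  ⊢ p0, (p2 ⅋ ((p0 ⅋ p0⊥) ⊗ (p0⊥ ⊗ p2⊥)))
    [⊗]  ⊢ p0, p2, ((p0 ⅋ p0⊥) ⊗ (p0⊥ ⊗ p2⊥))
      [⅋]  ⊢ (p0 ⅋ p0⊥)
        [Ax]  ⊢ p0, p0⊥
      [⊗]  ⊢ p0, p2, (p0⊥ ⊗ p2⊥)
        [Ax]  ⊢ p0, p0⊥
        [Ax]  ⊢ p2, p2⊥

Result: YES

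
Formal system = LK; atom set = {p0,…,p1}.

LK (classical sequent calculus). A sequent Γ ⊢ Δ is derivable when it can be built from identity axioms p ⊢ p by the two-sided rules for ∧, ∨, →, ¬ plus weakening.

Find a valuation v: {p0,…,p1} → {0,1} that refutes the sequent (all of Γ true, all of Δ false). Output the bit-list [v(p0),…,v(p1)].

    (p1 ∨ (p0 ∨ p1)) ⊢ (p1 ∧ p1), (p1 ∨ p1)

Search for a countermodel by truth-table:
  v=00: Γ:[(p1 ∨ (p0 ∨ p1))=F] Δ:[(p1 ∧ p1)=F, (p1 ∨ p1)=F] refutes=False
  v=01: Γ:[(p1 ∨ (p0 ∨ p1))=T] Δ:[(p1 ∧ p1)=T, (p1 ∨ p1)=T] refutes=False
  v=10: Γ:[(p1 ∨ (p0 ∨ p1))=T] Δ:[(p1 ∧ p1)=F, (p1 ∨ p1)=F] refutes=True  ← countermodel

Result: [1, 0]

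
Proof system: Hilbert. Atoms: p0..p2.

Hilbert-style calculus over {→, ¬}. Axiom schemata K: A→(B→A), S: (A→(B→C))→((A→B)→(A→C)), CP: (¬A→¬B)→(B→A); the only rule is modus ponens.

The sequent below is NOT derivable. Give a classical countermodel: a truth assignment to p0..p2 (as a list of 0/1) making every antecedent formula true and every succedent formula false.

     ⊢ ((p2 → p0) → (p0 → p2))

Truth-table refutation:
  v=000: Γ:[] Δ:[((p2 → p0) → (p0 → p2))=T] refutes=False
  v=001: Γ:[] Δ:[((p2 → p0) → (p0 → p2))=T] refutes=False
  v=010: Γ:[] Δ:[((p2 → p0) → (p0 → p2))=T] refutes=False
  v=011: Γ:[] Δ:[((p2 → p0) → (p0 → p2))=T] refutes=False
  v=100: Γ:[] Δ:[((p2 → p0) → (p0 → p2))=F] refutes=True  ← countermodel

Result: [1, 0, 0]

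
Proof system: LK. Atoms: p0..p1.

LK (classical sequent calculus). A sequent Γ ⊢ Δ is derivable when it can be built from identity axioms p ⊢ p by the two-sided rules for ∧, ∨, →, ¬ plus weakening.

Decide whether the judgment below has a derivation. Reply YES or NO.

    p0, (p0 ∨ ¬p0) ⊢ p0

Proof tree:
[∨L] p0, (p0 ∨ ¬p0) ⊢ p0
  [Ax] p0 ⊢ p0
  [¬L] p0, ¬p0 ⊢ 
    [Ax] p0 ⊢ p0

Result: YES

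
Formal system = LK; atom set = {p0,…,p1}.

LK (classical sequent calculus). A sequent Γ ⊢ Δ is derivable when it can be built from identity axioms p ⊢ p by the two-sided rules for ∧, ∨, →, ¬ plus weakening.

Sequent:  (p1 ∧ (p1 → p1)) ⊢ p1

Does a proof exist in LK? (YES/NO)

Proof tree:
[∧L] (p1 ∧ (p1 → p1)) ⊢ p1
  [→L] p1, (p1 → p1) ⊢ p1
    [Ax] p1 ⊢ p1
    [Ax] p1 ⊢ p1

Result: YES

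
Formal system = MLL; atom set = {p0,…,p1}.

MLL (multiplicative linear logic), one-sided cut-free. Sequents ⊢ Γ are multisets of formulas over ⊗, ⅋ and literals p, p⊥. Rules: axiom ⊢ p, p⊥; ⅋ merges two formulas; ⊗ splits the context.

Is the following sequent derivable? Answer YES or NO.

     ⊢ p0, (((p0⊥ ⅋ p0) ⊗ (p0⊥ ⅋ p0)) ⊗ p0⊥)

Derivation trace:
[⊗]  ⊢ p0, (((p0⊥ ⅋ p0) ⊗ (p0⊥ ⅋ p0)) ⊗ p0⊥)
  [⊗]  ⊢ ((p0⊥ ⅋ p0) ⊗ (p0⊥ ⅋ p0))
    [⅋]  ⊢ (p0⊥ ⅋ p0)
      [Ax]  ⊢ p0, p0⊥
    [⅋]  ⊢ (p0⊥ ⅋ p0)
      [Ax]  ⊢ p0, p0⊥
  [Ax]  ⊢ p0, p0⊥

Result: YES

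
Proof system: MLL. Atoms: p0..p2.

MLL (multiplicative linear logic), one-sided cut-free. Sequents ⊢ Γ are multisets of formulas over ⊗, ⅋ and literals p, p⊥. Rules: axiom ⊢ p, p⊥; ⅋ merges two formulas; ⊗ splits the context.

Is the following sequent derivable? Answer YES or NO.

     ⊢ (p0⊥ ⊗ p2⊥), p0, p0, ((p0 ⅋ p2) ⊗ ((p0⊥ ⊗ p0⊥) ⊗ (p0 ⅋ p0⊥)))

Proof tree:
[⊗]  ⊢ (p0⊥ ⊗ p2⊥), p0, p0, ((p0 ⅋ p2) ⊗ ((p0⊥ ⊗ p0⊥) ⊗ (p0 ⅋ p0⊥)))
  [⅋]  ⊢ (p0⊥ ⊗ p2⊥), (p0 ⅋ p2)
    [⊗]  ⊢ p0, p2, (p0⊥ ⊗ p2⊥)
      [Ax]  ⊢ p0, p0⊥
      [Ax]  ⊢ p2, p2⊥
  [⊗]  ⊢ p0, p0, ((p0⊥ ⊗ p0⊥) ⊗ (p0 ⅋ p0⊥))
    [⊗]  ⊢ p0, p0, (p0⊥ ⊗ p0⊥)
      [Ax]  ⊢ p0, p0⊥
      [Ax]  ⊢ p0, p0⊥
    [⅋]  ⊢ (p0 ⅋ p0⊥)
      [Ax]  ⊢ p0, p0⊥

Result: YES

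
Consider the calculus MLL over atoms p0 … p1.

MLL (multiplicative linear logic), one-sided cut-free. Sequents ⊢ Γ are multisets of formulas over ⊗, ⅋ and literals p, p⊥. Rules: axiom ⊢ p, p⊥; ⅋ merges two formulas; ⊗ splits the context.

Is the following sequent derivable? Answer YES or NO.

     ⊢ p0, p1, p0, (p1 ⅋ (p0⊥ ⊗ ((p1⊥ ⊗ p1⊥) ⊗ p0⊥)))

Proof tree:
[⅋]  ⊢ p0, p1, p0, (p1 ⅋ (p0⊥ ⊗ ((p1⊥ ⊗ p1⊥) ⊗ p0⊥)))
  [⊗]  ⊢ p0, p1, p1, p0, (p0⊥ ⊗ ((p1⊥ ⊗ p1⊥) ⊗ p0⊥))
    [Ax]  ⊢ p0, p0⊥
    [⊗]  ⊢ p1, p1, p0, ((p1⊥ ⊗ p1⊥) ⊗ p0⊥)
      [⊗]  ⊢ p1, p1, (p1⊥ ⊗ p1⊥)
        [Ax]  ⊢ p1, p1⊥
        [Ax]  ⊢ p1, p1⊥
      [Ax]  ⊢ p0, p0⊥

Result: YES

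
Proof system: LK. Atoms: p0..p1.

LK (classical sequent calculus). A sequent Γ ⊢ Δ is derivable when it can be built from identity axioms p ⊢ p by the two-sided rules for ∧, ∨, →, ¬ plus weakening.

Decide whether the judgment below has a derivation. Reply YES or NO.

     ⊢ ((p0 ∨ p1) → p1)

Truth-table refutation:
  v=00: Γ:[] Δ:[((p0 ∨ p1) → p1)=T] refutes=False
  v=01: Γ:[] Δ:[((p0 ∨ p1) → p1)=T] refutes=False
  v=10: Γ:[] Δ:[((p0 ∨ p1) → p1)=F] refutes=True  ← countermodel

Result: NO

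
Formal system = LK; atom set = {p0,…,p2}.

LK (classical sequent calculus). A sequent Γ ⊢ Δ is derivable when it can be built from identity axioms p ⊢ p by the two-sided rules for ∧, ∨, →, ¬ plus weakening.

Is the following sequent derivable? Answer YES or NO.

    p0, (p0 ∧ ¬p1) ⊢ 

Truth-table refutation:
  v=000: Γ:[p0=F, (p0 ∧ ¬p1)=F] Δ:[] refutes=False
  v=001: Γ:[p0=F, (p0 ∧ ¬p1)=F] Δ:[] refutes=False
  v=010: Γ:[p0=F, (p0 ∧ ¬p1)=F] Δ:[] refutes=False
  v=011: Γ:[p0=F, (p0 ∧ ¬p1)=F] Δ:[] refutes=False
  v=100: Γ:[p0=T, (p0 ∧ ¬p1)=T] Δ:[] refutes=True  ← countermodel

Result: NO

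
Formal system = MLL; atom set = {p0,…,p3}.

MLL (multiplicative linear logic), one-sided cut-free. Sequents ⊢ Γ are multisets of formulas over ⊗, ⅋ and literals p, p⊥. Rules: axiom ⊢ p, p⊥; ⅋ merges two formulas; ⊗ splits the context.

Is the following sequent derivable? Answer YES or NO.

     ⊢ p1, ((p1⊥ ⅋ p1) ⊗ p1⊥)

Proof tree:
[⊗]  ⊢ p1, ((p1⊥ ⅋ p1) ⊗ p1⊥)
  [⅋]  ⊢ (p1⊥ ⅋ p1)
    [Ax]  ⊢ p1, p1⊥
  [Ax]  ⊢ p1, p1⊥

Result: YES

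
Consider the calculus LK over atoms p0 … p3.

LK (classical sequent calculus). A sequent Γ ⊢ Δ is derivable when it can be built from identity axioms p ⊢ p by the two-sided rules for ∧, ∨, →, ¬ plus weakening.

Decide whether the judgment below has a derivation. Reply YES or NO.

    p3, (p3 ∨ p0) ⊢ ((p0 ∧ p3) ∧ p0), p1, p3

Derivation trace:
[∨L] p3, (p3 ∨ p0) ⊢ ((p0 ∧ p3) ∧ p0), p1, p3
  [WR] p3 ⊢ p3, p1
    [Ax] p3 ⊢ p3
  [∧R] p3, p0 ⊢ ((p0 ∧ p3) ∧ p0)
    [∧R] p3, p0 ⊢ (p0 ∧ p3)
      [Ax] p0 ⊢ p0
      [Ax] p3 ⊢ p3
    [Ax] p0 ⊢ p0

Result: YES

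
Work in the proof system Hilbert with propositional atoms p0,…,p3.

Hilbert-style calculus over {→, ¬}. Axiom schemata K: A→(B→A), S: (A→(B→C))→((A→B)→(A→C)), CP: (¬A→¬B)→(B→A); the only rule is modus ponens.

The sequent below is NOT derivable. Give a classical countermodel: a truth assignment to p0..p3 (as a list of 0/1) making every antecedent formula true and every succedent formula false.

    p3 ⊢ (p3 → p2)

Search for a countermodel by truth-table:
  v=0000: Γ:[p3=F] Δ:[(p3 → p2)=T] refutes=False
  v=0001: Γ:[p3=T] Δ:[(p3 → p2)=F] refutes=True  ← countermodel

Result: [0, 0, 0, 1]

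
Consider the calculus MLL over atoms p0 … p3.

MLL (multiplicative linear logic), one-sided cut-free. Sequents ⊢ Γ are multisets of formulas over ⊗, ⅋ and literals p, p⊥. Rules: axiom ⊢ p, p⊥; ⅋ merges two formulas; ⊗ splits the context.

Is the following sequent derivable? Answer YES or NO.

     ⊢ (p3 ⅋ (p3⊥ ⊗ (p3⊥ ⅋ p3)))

Derivation (root first):
[⅋]  ⊢ (p3 ⅋ (p3⊥ ⊗ (p3⊥ ⅋ p3)))
  [⊗]  ⊢ p3, (p3⊥ ⊗ (p3⊥ ⅋ p3))
    [Ax]  ⊢ p3, p3⊥
    [⅋]  ⊢ (p3⊥ ⅋ p3)
      [Ax]  ⊢ p3, p3⊥

Result: YES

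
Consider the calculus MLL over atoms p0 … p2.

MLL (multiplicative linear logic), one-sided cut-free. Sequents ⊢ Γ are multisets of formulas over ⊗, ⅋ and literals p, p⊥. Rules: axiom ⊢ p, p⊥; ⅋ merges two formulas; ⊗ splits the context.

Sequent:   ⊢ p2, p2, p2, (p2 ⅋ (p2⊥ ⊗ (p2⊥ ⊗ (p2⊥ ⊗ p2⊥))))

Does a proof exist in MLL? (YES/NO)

Derivation (root first):
[⅋]  ⊢ p2, p2, p2, (p2 ⅋ (p2⊥ ⊗ (p2⊥ ⊗ (p2⊥ ⊗ p2⊥))))
  [⊗]  ⊢ p2, p2, p2, p2, (p2⊥ ⊗ (p2⊥ ⊗ (p2⊥ ⊗ p2⊥)))
    [Ax]  ⊢ p2, p2⊥
    [⊗]  ⊢ p2, p2, p2, (p2⊥ ⊗ (p2⊥ ⊗ p2⊥))
      [Ax]  ⊢ p2, p2⊥
      [⊗]  ⊢ p2, p2, (p2⊥ ⊗ p2⊥)
        [Ax]  ⊢ p2, p2⊥
        [Ax]  ⊢ p2, p2⊥

Result: YES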